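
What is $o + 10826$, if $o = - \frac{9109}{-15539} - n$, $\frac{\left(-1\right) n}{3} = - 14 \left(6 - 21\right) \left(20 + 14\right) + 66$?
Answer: $\frac{504156425}{15539} \approx 32445.0$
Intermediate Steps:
$n = -21618$ ($n = - 3 \left(- 14 \left(6 - 21\right) \left(20 + 14\right) + 66\right) = - 3 \left(- 14 \left(\left(-15\right) 34\right) + 66\right) = - 3 \left(\left(-14\right) \left(-510\right) + 66\right) = - 3 \left(7140 + 66\right) = \left(-3\right) 7206 = -21618$)
$o = \frac{335931211}{15539}$ ($o = - \frac{9109}{-15539} - -21618 = \left(-9109\right) \left(- \frac{1}{15539}\right) + 21618 = \frac{9109}{15539} + 21618 = \frac{335931211}{15539} \approx 21619.0$)
$o + 10826 = \frac{335931211}{15539} + 10826 = \frac{504156425}{15539}$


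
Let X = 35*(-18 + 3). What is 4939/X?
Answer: -4939/525 ≈ -9.4076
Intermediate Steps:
X = -525 (X = 35*(-15) = -525)
4939/X = 4939/(-525) = 4939*(-1/525) = -4939/525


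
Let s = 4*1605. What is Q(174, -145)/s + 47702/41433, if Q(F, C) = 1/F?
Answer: 17762330531/15427991880 ≈ 1.1513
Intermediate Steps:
s = 6420
Q(174, -145)/s + 47702/41433 = 1/(174*6420) + 47702/41433 = (1/174)*(1/6420) + 47702*(1/41433) = 1/1117080 + 47702/41433 = 17762330531/15427991880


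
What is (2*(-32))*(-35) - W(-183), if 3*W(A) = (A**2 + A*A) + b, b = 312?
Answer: -20190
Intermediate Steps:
W(A) = 104 + 2*A**2/3 (W(A) = ((A**2 + A*A) + 312)/3 = ((A**2 + A**2) + 312)/3 = (2*A**2 + 312)/3 = (312 + 2*A**2)/3 = 104 + 2*A**2/3)
(2*(-32))*(-35) - W(-183) = (2*(-32))*(-35) - (104 + (2/3)*(-183)**2) = -64*(-35) - (104 + (2/3)*33489) = 2240 - (104 + 22326) = 2240 - 1*22430 = 2240 - 22430 = -20190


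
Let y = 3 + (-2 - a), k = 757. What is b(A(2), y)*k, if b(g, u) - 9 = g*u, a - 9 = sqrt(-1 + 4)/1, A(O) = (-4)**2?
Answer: -90083 - 12112*sqrt(3) ≈ -1.1106e+5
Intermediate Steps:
A(O) = 16
a = 9 + sqrt(3) (a = 9 + sqrt(-1 + 4)/1 = 9 + sqrt(3)*1 = 9 + sqrt(3) ≈ 10.732)
y = -8 - sqrt(3) (y = 3 + (-2 - (9 + sqrt(3))) = 3 + (-2 + (-9 - sqrt(3))) = 3 + (-11 - sqrt(3)) = -8 - sqrt(3) ≈ -9.7321)
b(g, u) = 9 + g*u
b(A(2), y)*k = (9 + 16*(-8 - sqrt(3)))*757 = (9 + (-128 - 16*sqrt(3)))*757 = (-119 - 16*sqrt(3))*757 = -90083 - 12112*sqrt(3)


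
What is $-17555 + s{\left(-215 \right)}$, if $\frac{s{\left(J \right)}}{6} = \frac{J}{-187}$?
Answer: $- \frac{3281495}{187} \approx -17548.0$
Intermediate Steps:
$s{\left(J \right)} = - \frac{6 J}{187}$ ($s{\left(J \right)} = 6 \frac{J}{-187} = 6 J \left(- \frac{1}{187}\right) = 6 \left(- \frac{J}{187}\right) = - \frac{6 J}{187}$)
$-17555 + s{\left(-215 \right)} = -17555 - - \frac{1290}{187} = -17555 + \frac{1290}{187} = - \frac{3281495}{187}$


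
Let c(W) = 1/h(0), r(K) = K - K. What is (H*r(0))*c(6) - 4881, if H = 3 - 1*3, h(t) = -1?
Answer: -4881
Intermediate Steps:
r(K) = 0
H = 0 (H = 3 - 3 = 0)
c(W) = -1 (c(W) = 1/(-1) = -1)
(H*r(0))*c(6) - 4881 = (0*0)*(-1) - 4881 = 0*(-1) - 4881 = 0 - 4881 = -4881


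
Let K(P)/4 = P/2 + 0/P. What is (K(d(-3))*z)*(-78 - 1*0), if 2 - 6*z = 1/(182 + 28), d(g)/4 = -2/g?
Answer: -43576/315 ≈ -138.34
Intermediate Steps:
d(g) = -8/g (d(g) = 4*(-2/g) = -8/g)
K(P) = 2*P (K(P) = 4*(P/2 + 0/P) = 4*(P*(1/2) + 0) = 4*(P/2 + 0) = 4*(P/2) = 2*P)
z = 419/1260 (z = 1/3 - 1/(6*(182 + 28)) = 1/3 - 1/6/210 = 1/3 - 1/6*1/210 = 1/3 - 1/1260 = 419/1260 ≈ 0.33254)
(K(d(-3))*z)*(-78 - 1*0) = ((2*(-8/(-3)))*(419/1260))*(-78 - 1*0) = ((2*(-8*(-1/3)))*(419/1260))*(-78 + 0) = ((2*(8/3))*(419/1260))*(-78) = ((16/3)*(419/1260))*(-78) = (1676/945)*(-78) = -43576/315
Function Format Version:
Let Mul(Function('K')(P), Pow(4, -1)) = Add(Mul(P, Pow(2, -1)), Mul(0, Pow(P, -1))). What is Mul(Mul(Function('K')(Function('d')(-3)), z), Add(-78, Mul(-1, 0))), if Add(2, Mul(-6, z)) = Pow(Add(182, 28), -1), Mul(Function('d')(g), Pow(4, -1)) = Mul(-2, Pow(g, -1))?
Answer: Rational(-43576, 315) ≈ -138.34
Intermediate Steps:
Function('d')(g) = Mul(-8, Pow(g, -1)) (Function('d')(g) = Mul(4, Mul(-2, Pow(g, -1))) = Mul(-8, Pow(g, -1)))
Function('K')(P) = Mul(2, P) (Function('K')(P) = Mul(4, Add(Mul(P, Pow(2, -1)), Mul(0, Pow(P, -1)))) = Mul(4, Add(Mul(P, Rational(1, 2)), 0)) = Mul(4, Add(Mul(Rational(1, 2), P), 0)) = Mul(4, Mul(Rational(1, 2), P)) = Mul(2, P))
z = Rational(419, 1260) (z = Add(Rational(1, 3), Mul(Rational(-1, 6), Pow(Add(182, 28), -1))) = Add(Rational(1, 3), Mul(Rational(-1, 6), Pow(210, -1))) = Add(Rational(1, 3), Mul(Rational(-1, 6), Rational(1, 210))) = Add(Rational(1, 3), Rational(-1, 1260)) = Rational(419, 1260) ≈ 0.33254)
Mul(Mul(Function('K')(Function('d')(-3)), z), Add(-78, Mul(-1, 0))) = Mul(Mul(Mul(2, Mul(-8, Pow(-3, -1))), Rational(419, 1260)), Add(-78, Mul(-1, 0))) = Mul(Mul(Mul(2, Mul(-8, Rational(-1, 3))), Rational(419, 1260)), Add(-78, 0)) = Mul(Mul(Mul(2, Rational(8, 3)), Rational(419, 1260)), -78) = Mul(Mul(Rational(16, 3), Rational(419, 1260)), -78) = Mul(Rational(1676, 945), -78) = Rational(-43576, 315)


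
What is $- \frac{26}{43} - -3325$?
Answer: $\frac{142949}{43} \approx 3324.4$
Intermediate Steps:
$- \frac{26}{43} - -3325 = \left(-26\right) \frac{1}{43} + 3325 = - \frac{26}{43} + 3325 = \frac{142949}{43}$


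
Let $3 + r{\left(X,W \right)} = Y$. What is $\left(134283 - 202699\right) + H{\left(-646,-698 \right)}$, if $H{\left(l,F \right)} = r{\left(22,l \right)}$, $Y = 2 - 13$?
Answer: $-68430$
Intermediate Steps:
$Y = -11$ ($Y = 2 - 13 = -11$)
$r{\left(X,W \right)} = -14$ ($r{\left(X,W \right)} = -3 - 11 = -14$)
$H{\left(l,F \right)} = -14$
$\left(134283 - 202699\right) + H{\left(-646,-698 \right)} = \left(134283 - 202699\right) - 14 = -68416 - 14 = -68430$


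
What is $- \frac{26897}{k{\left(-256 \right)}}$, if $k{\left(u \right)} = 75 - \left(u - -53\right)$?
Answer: $- \frac{26897}{278} \approx -96.752$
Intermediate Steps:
$k{\left(u \right)} = 22 - u$ ($k{\left(u \right)} = 75 - \left(u + 53\right) = 75 - \left(53 + u\right) = 22 - u$)
$- \frac{26897}{k{\left(-256 \right)}} = - \frac{26897}{22 - -256} = - \frac{26897}{22 + 256} = - \frac{26897}{278}$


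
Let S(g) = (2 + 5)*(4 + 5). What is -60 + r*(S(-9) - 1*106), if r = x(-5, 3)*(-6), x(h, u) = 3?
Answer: 714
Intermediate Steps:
S(g) = 63 (S(g) = 7*9 = 63)
r = -18 (r = 3*(-6) = -18)
-60 + r*(S(-9) - 1*106) = -60 - 18*(63 - 1*106) = -60 - 18*(63 - 106) = -60 - 18*(-43) = -60 + 774 = 714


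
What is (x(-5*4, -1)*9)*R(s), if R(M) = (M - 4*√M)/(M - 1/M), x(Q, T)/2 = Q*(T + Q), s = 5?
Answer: 7875 - 6300*√5 ≈ -6212.2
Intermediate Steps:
x(Q, T) = 2*Q*(Q + T) (x(Q, T) = 2*(Q*(T + Q)) = 2*(Q*(Q + T)) = 2*Q*(Q + T))
R(M) = (M - 4*√M)/(M - 1/M)
(x(-5*4, -1)*9)*R(s) = ((2*(-5*4)*(-5*4 - 1))*9)*((5² - 20*√5)/(-1 + 5²)) = ((2*(-20)*(-20 - 1))*9)*((25 - 20*√5)/(-1 + 25)) = ((2*(-20)*(-21))*9)*((25 - 20*√5)/24) = (840*9)*((25 - 20*√5)/24) = 7560*(25/24 - 5*√5/6) = 7875 - 6300*√5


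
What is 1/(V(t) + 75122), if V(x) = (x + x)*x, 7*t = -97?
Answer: 49/3699796 ≈ 1.3244e-5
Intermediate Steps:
t = -97/7 (t = (⅐)*(-97) = -97/7 ≈ -13.857)
V(x) = 2*x² (V(x) = (2*x)*x = 2*x²)
1/(V(t) + 75122) = 1/(2*(-97/7)² + 75122) = 1/(2*(9409/49) + 75122) = 1/(18818/49 + 75122) = 1/(3699796/49) = 49/3699796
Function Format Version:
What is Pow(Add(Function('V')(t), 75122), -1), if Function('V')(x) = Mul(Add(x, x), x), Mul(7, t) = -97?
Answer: Rational(49, 3699796) ≈ 1.3244e-5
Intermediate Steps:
t = Rational(-97, 7) (t = Mul(Rational(1, 7), -97) = Rational(-97, 7) ≈ -13.857)
Function('V')(x) = Mul(2, Pow(x, 2)) (Function('V')(x) = Mul(Mul(2, x), x) = Mul(2, Pow(x, 2)))
Pow(Add(Function('V')(t), 75122), -1) = Pow(Add(Mul(2, Pow(Rational(-97, 7), 2)), 75122), -1) = Pow(Add(Mul(2, Rational(9409, 49)), 75122), -1) = Pow(Add(Rational(18818, 49), 75122), -1) = Pow(Rational(3699796, 49), -1) = Rational(49, 3699796)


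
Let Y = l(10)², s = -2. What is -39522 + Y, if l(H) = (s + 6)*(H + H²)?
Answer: 154078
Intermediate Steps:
l(H) = 4*H + 4*H² (l(H) = (-2 + 6)*(H + H²) = 4*(H + H²) = 4*H + 4*H²)
Y = 193600 (Y = (4*10*(1 + 10))² = (4*10*11)² = 440² = 193600)
-39522 + Y = -39522 + 193600 = 154078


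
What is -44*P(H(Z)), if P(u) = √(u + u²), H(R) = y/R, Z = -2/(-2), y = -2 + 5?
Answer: -88*√3 ≈ -152.42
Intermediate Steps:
y = 3
Z = 1 (Z = -2*(-½) = 1)
H(R) = 3/R
-44*P(H(Z)) = -44*√3*√(1 + 3/1) = -44*√3*√(1 + 3*1) = -44*√3*√(1 + 3) = -44*2*√3 = -88*√3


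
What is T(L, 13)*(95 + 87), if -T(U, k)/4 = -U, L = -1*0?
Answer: 0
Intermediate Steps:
L = 0
T(U, k) = 4*U (T(U, k) = -(-4)*U = 4*U)
T(L, 13)*(95 + 87) = (4*0)*(95 + 87) = 0*182 = 0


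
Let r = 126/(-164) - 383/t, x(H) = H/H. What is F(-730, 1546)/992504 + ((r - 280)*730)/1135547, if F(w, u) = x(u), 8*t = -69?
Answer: -484466509539977/3188381844377352 ≈ -0.15195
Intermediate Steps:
t = -69/8 (t = (⅛)*(-69) = -69/8 ≈ -8.6250)
x(H) = 1
F(w, u) = 1
r = 246901/5658 (r = 126/(-164) - 383/(-69/8) = 126*(-1/164) - 383*(-8/69) = -63/82 + 3064/69 = 246901/5658 ≈ 43.638)
F(-730, 1546)/992504 + ((r - 280)*730)/1135547 = 1/992504 + ((246901/5658 - 280)*730)/1135547 = 1*(1/992504) - 1337339/5658*730*(1/1135547) = 1/992504 - 488128735/2829*1/1135547 = 1/992504 - 488128735/3212462463 = -484466509539977/3188381844377352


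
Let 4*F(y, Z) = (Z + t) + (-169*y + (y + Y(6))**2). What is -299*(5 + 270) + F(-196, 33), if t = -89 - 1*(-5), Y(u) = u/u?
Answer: -128901/2 ≈ -64451.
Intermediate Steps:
Y(u) = 1
t = -84 (t = -89 + 5 = -84)
F(y, Z) = -21 - 169*y/4 + Z/4 + (1 + y)**2/4 (F(y, Z) = ((Z - 84) + (-169*y + (y + 1)**2))/4 = ((-84 + Z) + (-169*y + (1 + y)**2))/4 = ((-84 + Z) + ((1 + y)**2 - 169*y))/4 = (-84 + Z + (1 + y)**2 - 169*y)/4 = -21 - 169*y/4 + Z/4 + (1 + y)**2/4)
-299*(5 + 270) + F(-196, 33) = -299*(5 + 270) + (-83/4 - 167/4*(-196) + (1/4)*33 + (1/4)*(-196)**2) = -299*275 + (-83/4 + 8183 + 33/4 + (1/4)*38416) = -82225 + (-83/4 + 8183 + 33/4 + 9604) = -82225 + 35549/2 = -128901/2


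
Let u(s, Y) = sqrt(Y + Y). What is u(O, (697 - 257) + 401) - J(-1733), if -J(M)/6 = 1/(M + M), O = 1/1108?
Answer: -3/1733 + 29*sqrt(2) ≈ 41.010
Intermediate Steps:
O = 1/1108 ≈ 0.00090253
u(s, Y) = sqrt(2)*sqrt(Y) (u(s, Y) = sqrt(2*Y) = sqrt(2)*sqrt(Y))
J(M) = -3/M (J(M) = -6/(M + M) = -6*1/(2*M) = -3/M)
u(O, (697 - 257) + 401) - J(-1733) = sqrt(2)*sqrt((697 - 257) + 401) - (-3)/(-1733) = sqrt(2)*sqrt(440 + 401) - (-3)*(-1)/1733 = sqrt(2)*sqrt(841) - 1*3/1733 = sqrt(2)*29 - 3/1733 = 29*sqrt(2) - 3/1733 = -3/1733 + 29*sqrt(2)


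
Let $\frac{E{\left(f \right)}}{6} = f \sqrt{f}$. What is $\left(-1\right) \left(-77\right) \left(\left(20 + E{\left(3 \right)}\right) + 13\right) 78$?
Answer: $198198 + 108108 \sqrt{3} \approx 3.8545 \cdot 10^{5}$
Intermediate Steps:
$E{\left(f \right)} = 6 f^{\frac{3}{2}}$ ($E{\left(f \right)} = 6 f \sqrt{f} = 6 f^{\frac{3}{2}}$)
$\left(-1\right) \left(-77\right) \left(\left(20 + E{\left(3 \right)}\right) + 13\right) 78 = \left(-1\right) \left(-77\right) \left(\left(20 + 6 \cdot 3^{\frac{3}{2}}\right) + 13\right) 78 = 77 \left(\left(20 + 6 \cdot 3 \sqrt{3}\right) + 13\right) 78 = 77 \left(\left(20 + 18 \sqrt{3}\right) + 13\right) 78 = 77 \left(33 + 18 \sqrt{3}\right) 78 = \left(2541 + 1386 \sqrt{3}\right) 78 = 198198 + 108108 \sqrt{3}$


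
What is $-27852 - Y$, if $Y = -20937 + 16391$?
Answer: $-23306$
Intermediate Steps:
$Y = -4546$
$-27852 - Y = -27852 - -4546 = -27852 + 4546 = -23306$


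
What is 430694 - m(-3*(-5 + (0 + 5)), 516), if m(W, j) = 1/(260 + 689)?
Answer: 408728605/949 ≈ 4.3069e+5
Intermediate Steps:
m(W, j) = 1/949
430694 - m(-3*(-5 + (0 + 5)), 516) = 430694 - 1*1/949 = 430694 - 1/949 = 408728605/949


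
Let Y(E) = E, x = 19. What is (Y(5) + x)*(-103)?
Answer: -2472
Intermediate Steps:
(Y(5) + x)*(-103) = (5 + 19)*(-103) = 24*(-103) = -2472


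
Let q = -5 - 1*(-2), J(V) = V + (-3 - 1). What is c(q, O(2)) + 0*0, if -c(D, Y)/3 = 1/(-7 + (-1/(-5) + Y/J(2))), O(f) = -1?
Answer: 10/21 ≈ 0.47619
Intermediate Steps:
J(V) = -4 + V (J(V) = V - 4 = -4 + V)
q = -3 (q = -5 + 2 = -3)
c(D, Y) = -3/(-34/5 - Y/2) (c(D, Y) = -3/(-7 + (-1/(-5) + Y/(-4 + 2))) = -3/(-7 + (-1*(-⅕) + Y/(-2))) = -3/(-7 + (⅕ + Y*(-½))) = -3/(-7 + (⅕ - Y/2)) = -3/(-34/5 - Y/2))
c(q, O(2)) + 0*0 = 30/(68 + 5*(-1)) + 0*0 = 30/(68 - 5) + 0 = 30/63 + 0 = 30*(1/63) + 0 = 10/21 + 0 = 10/21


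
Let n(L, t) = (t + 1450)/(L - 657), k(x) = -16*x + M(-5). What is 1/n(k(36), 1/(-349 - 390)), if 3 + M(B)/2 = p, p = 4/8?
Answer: -914882/1071549 ≈ -0.85379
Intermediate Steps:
p = ½ (p = 4*(⅛) = ½ ≈ 0.50000)
M(B) = -5 (M(B) = -6 + 2*(½) = -6 + 1 = -5)
k(x) = -5 - 16*x (k(x) = -16*x - 5 = -5 - 16*x)
n(L, t) = (1450 + t)/(-657 + L)
1/n(k(36), 1/(-349 - 390)) = 1/((1450 + 1/(-349 - 390))/(-657 + (-5 - 16*36))) = 1/((1450 + 1/(-739))/(-657 + (-5 - 576))) = 1/((1450 - 1/739)/(-657 - 581)) = 1/((1071549/739)/(-1238)) = 1/(-1/1238*1071549/739) = 1/(-1071549/914882) = -914882/1071549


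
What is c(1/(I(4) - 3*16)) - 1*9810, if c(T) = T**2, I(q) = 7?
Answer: -16490609/1681 ≈ -9810.0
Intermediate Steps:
c(1/(I(4) - 3*16)) - 1*9810 = (1/(7 - 3*16))**2 - 1*9810 = (1/(7 - 48))**2 - 9810 = (1/(-41))**2 - 9810 = (-1/41)**2 - 9810 = 1/1681 - 9810 = -16490609/1681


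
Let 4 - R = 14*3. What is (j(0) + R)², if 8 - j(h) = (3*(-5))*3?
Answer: 225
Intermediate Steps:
R = -38 (R = 4 - 14*3 = 4 - 1*42 = 4 - 42 = -38)
j(h) = 53 (j(h) = 8 - 3*(-5)*3 = 8 - (-15)*3 = 8 - 1*(-45) = 8 + 45 = 53)
(j(0) + R)² = (53 - 38)² = 15² = 225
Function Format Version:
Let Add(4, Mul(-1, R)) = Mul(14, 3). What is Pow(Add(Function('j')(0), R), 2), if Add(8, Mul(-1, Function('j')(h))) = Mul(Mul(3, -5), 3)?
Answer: 225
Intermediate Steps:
R = -38 (R = Add(4, Mul(-1, Mul(14, 3))) = Add(4, Mul(-1, 42)) = Add(4, -42) = -38)
Function('j')(h) = 53 (Function('j')(h) = Add(8, Mul(-1, Mul(Mul(3, -5), 3))) = Add(8, Mul(-1, Mul(-15, 3))) = Add(8, Mul(-1, -45)) = Add(8, 45) = 53)
Pow(Add(Function('j')(0), R), 2) = Pow(Add(53, -38), 2) = Pow(15, 2) = 225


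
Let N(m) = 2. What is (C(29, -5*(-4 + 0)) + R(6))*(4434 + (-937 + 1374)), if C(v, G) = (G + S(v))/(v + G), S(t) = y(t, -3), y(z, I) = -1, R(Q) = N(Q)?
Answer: 569907/49 ≈ 11631.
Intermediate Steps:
R(Q) = 2
S(t) = -1
C(v, G) = (-1 + G)/(G + v) (C(v, G) = (G - 1)/(v + G) = (-1 + G)/(G + v))
(C(29, -5*(-4 + 0)) + R(6))*(4434 + (-937 + 1374)) = ((-1 - 5*(-4 + 0))/(-5*(-4 + 0) + 29) + 2)*(4434 + (-937 + 1374)) = ((-1 - 5*(-4))/(-5*(-4) + 29) + 2)*(4434 + 437) = ((-1 + 20)/(20 + 29) + 2)*4871 = (19/49 + 2)*4871 = (117/49)*4871 = 569907/49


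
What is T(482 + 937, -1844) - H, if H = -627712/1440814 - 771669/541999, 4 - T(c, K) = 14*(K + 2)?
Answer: 10071467085098083/390459873593 ≈ 25794.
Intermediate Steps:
T(c, K) = -24 - 14*K (T(c, K) = 4 - 14*(K + 2) = 4 - 14*(2 + K) = 4 - (28 + 14*K) = 4 + (-28 - 14*K) = -24 - 14*K)
H = -726025387427/390459873593 (H = -627712*1/1440814 - 771669*1/541999 = -313856/720407 - 771669/541999 = -726025387427/390459873593 ≈ -1.8594)
T(482 + 937, -1844) - H = (-24 - 14*(-1844)) - 1*(-726025387427/390459873593) = (-24 + 25816) + 726025387427/390459873593 = 25792 + 726025387427/390459873593 = 10071467085098083/390459873593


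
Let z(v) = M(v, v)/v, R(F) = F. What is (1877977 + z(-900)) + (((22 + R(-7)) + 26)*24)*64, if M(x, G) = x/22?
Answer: 42700967/22 ≈ 1.9410e+6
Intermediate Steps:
M(x, G) = x/22 (M(x, G) = x*(1/22) = x/22)
z(v) = 1/22 (z(v) = (v/22)/v = 1/22)
(1877977 + z(-900)) + (((22 + R(-7)) + 26)*24)*64 = (1877977 + 1/22) + (((22 - 7) + 26)*24)*64 = 41315495/22 + ((15 + 26)*24)*64 = 41315495/22 + (41*24)*64 = 41315495/22 + 984*64 = 41315495/22 + 62976 = 42700967/22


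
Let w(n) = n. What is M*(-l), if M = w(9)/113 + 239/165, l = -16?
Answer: 455872/18645 ≈ 24.450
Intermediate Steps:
M = 28492/18645 (M = 9/113 + 239/165 = 28492/18645 ≈ 1.5281)
M*(-l) = 28492*(-1*(-16))/18645 = (28492/18645)*16 = 455872/18645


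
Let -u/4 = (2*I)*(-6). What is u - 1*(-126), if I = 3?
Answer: 270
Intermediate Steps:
u = 144 (u = -4*2*3*(-6) = -24*(-6) = -4*(-36) = 144)
u - 1*(-126) = 144 - 1*(-126) = 144 + 126 = 270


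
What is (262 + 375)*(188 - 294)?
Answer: -67522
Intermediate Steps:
(262 + 375)*(188 - 294) = 637*(-106) = -67522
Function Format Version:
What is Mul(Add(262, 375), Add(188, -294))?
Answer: -67522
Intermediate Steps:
Mul(Add(262, 375), Add(188, -294)) = Mul(637, -106) = -67522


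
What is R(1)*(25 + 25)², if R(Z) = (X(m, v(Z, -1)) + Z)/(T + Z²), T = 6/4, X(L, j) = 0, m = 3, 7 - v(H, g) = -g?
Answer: 1000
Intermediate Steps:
v(H, g) = 7 + g (v(H, g) = 7 - (-1)*g = 7 + g)
T = 3/2 (T = 6*(¼) = 3/2 ≈ 1.5000)
R(Z) = Z/(3/2 + Z²) (R(Z) = (0 + Z)/(3/2 + Z²) = Z/(3/2 + Z²))
R(1)*(25 + 25)² = (2*1/(3 + 2*1²))*(25 + 25)² = (2*1/(3 + 2*1))*50² = (2*1/(3 + 2))*2500 = (2*1/5)*2500 = (2*1*(⅕))*2500 = (⅖)*2500 = 1000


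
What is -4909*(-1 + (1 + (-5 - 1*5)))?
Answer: 49090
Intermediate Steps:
-4909*(-1 + (1 + (-5 - 1*5))) = -4909*(-1 + (1 + (-5 - 5))) = -4909*(-1 + (1 - 10)) = -4909*(-1 - 9) = -4909*(-10) = 49090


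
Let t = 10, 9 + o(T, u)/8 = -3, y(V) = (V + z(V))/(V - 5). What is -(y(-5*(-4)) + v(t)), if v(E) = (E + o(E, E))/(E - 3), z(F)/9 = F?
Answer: -22/21 ≈ -1.0476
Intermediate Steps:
z(F) = 9*F
y(V) = 10*V/(-5 + V) (y(V) = (V + 9*V)/(V - 5) = (10*V)/(-5 + V) = 10*V/(-5 + V))
o(T, u) = -96 (o(T, u) = -72 + 8*(-3) = -72 - 24 = -96)
v(E) = (-96 + E)/(-3 + E) (v(E) = (E - 96)/(E - 3) = (-96 + E)/(-3 + E))
-(y(-5*(-4)) + v(t)) = -(10*(-5*(-4))/(-5 - 5*(-4)) + (-96 + 10)/(-3 + 10)) = -(10*20/(-5 + 20) - 86/7) = -(10*20/15 + (⅐)*(-86)) = -(10*20*(1/15) - 86/7) = -(40/3 - 86/7) = -1*22/21 = -22/21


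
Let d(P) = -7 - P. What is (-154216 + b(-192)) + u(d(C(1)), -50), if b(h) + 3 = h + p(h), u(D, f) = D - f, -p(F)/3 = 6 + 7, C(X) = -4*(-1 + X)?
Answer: -154407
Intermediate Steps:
C(X) = 4 - 4*X
p(F) = -39 (p(F) = -3*(6 + 7) = -3*13 = -39)
b(h) = -42 + h (b(h) = -3 + (h - 39) = -3 + (-39 + h) = -42 + h)
(-154216 + b(-192)) + u(d(C(1)), -50) = (-154216 + (-42 - 192)) + ((-7 - (4 - 4*1)) - 1*(-50)) = (-154216 - 234) + ((-7 - (4 - 4)) + 50) = -154450 + ((-7 - 1*0) + 50) = -154450 + ((-7 + 0) + 50) = -154450 + (-7 + 50) = -154450 + 43 = -154407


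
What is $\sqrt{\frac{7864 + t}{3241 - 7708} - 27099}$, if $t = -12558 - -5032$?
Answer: $\frac{i \sqrt{540737367657}}{4467} \approx 164.62 i$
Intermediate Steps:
$t = -7526$ ($t = -12558 + 5032 = -7526$)
$\sqrt{\frac{7864 + t}{3241 - 7708} - 27099} = \sqrt{\frac{7864 - 7526}{3241 - 7708} - 27099} = \sqrt{\frac{338}{-4467} - 27099} = \sqrt{338 \left(- \frac{1}{4467}\right) - 27099} = \sqrt{- \frac{338}{4467} - 27099} = \sqrt{- \frac{121051571}{4467}} = \frac{i \sqrt{540737367657}}{4467}$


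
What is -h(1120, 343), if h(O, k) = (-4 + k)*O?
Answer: -379680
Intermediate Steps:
h(O, k) = O*(-4 + k)
-h(1120, 343) = -1120*(-4 + 343) = -1120*339 = -1*379680 = -379680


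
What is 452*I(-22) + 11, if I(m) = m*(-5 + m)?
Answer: 268499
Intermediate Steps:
452*I(-22) + 11 = 452*(-22*(-5 - 22)) + 11 = 452*(-22*(-27)) + 11 = 452*594 + 11 = 268488 + 11 = 268499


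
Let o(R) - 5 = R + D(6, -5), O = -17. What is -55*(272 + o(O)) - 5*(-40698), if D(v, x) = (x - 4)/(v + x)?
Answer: 189685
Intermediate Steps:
D(v, x) = (-4 + x)/(v + x)
o(R) = -4 + R (o(R) = 5 + (R + (-4 - 5)/(6 - 5)) = 5 + (R - 9/1) = 5 + (R + 1*(-9)) = 5 + (R - 9) = 5 + (-9 + R) = -4 + R)
-55*(272 + o(O)) - 5*(-40698) = -55*(272 + (-4 - 17)) - 5*(-40698) = -55*(272 - 21) - 1*(-203490) = -55*251 + 203490 = -13805 + 203490 = 189685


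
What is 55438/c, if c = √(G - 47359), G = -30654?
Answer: -55438*I*√78013/78013 ≈ -198.48*I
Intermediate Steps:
c = I*√78013 (c = √(-30654 - 47359) = √(-78013) = I*√78013 ≈ 279.31*I)
55438/c = 55438/((I*√78013)) = 55438*(-I*√78013/78013) = -55438*I*√78013/78013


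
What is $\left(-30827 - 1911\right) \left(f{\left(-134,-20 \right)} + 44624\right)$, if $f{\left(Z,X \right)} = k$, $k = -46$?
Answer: $-1459394564$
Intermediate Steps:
$f{\left(Z,X \right)} = -46$
$\left(-30827 - 1911\right) \left(f{\left(-134,-20 \right)} + 44624\right) = \left(-30827 - 1911\right) \left(-46 + 44624\right) = \left(-32738\right) 44578 = -1459394564$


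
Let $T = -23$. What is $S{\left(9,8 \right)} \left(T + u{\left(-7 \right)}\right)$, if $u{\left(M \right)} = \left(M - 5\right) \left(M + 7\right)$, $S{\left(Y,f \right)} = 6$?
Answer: $-138$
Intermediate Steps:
$u{\left(M \right)} = \left(-5 + M\right) \left(7 + M\right)$
$S{\left(9,8 \right)} \left(T + u{\left(-7 \right)}\right) = 6 \left(-23 + \left(-35 + \left(-7\right)^{2} + 2 \left(-7\right)\right)\right) = 6 \left(-23 - 0\right) = 6 \left(-23 + 0\right) = 6 \left(-23\right) = -138$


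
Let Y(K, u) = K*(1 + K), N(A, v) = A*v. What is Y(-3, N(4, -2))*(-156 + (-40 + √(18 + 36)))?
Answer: -1176 + 18*√6 ≈ -1131.9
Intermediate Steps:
Y(-3, N(4, -2))*(-156 + (-40 + √(18 + 36))) = (-3*(1 - 3))*(-156 + (-40 + √(18 + 36))) = (-3*(-2))*(-156 + (-40 + √54)) = 6*(-156 + (-40 + 3*√6)) = 6*(-196 + 3*√6) = -1176 + 18*√6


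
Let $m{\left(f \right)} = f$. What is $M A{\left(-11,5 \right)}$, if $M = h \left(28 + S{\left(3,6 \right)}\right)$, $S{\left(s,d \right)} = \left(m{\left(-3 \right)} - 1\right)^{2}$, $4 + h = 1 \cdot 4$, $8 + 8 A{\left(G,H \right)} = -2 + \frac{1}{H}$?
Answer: $0$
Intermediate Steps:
$A{\left(G,H \right)} = - \frac{5}{4} + \frac{1}{8 H}$ ($A{\left(G,H \right)} = -1 + \frac{-2 + \frac{1}{H}}{8} = -1 - \left(\frac{1}{4} - \frac{1}{8 H}\right) = - \frac{5}{4} + \frac{1}{8 H}$)
$h = 0$ ($h = -4 + 1 \cdot 4 = -4 + 4 = 0$)
$S{\left(s,d \right)} = 16$ ($S{\left(s,d \right)} = \left(-3 - 1\right)^{2} = \left(-4\right)^{2} = 16$)
$M = 0$ ($M = 0 \left(28 + 16\right) = 0 \cdot 44 = 0$)
$M A{\left(-11,5 \right)} = 0 \frac{1 - 50}{8 \cdot 5} = 0 \cdot \frac{1}{8} \cdot \frac{1}{5} \left(1 - 50\right) = 0 \cdot \frac{1}{8} \cdot \frac{1}{5} \left(-49\right) = 0 \left(- \frac{49}{40}\right) = 0$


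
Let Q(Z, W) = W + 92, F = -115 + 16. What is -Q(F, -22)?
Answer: -70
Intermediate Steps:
F = -99
Q(Z, W) = 92 + W
-Q(F, -22) = -(92 - 22) = -1*70 = -70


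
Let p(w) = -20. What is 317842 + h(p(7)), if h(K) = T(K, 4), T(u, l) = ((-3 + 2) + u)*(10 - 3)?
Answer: 317695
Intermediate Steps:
T(u, l) = -7 + 7*u (T(u, l) = (-1 + u)*7 = -7 + 7*u)
h(K) = -7 + 7*K
317842 + h(p(7)) = 317842 + (-7 + 7*(-20)) = 317842 + (-7 - 140) = 317842 - 147 = 317695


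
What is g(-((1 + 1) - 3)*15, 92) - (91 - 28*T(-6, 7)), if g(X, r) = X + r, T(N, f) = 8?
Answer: 240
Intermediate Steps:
g(-((1 + 1) - 3)*15, 92) - (91 - 28*T(-6, 7)) = (-((1 + 1) - 3)*15 + 92) - (91 - 28*8) = (-(2 - 3)*15 + 92) - (91 - 224) = (-1*(-1)*15 + 92) - 1*(-133) = (1*15 + 92) + 133 = (15 + 92) + 133 = 107 + 133 = 240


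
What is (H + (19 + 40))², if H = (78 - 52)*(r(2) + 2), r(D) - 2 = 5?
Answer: 85849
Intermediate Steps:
r(D) = 7 (r(D) = 2 + 5 = 7)
H = 234 (H = (78 - 52)*(7 + 2) = 26*9 = 234)
(H + (19 + 40))² = (234 + (19 + 40))² = (234 + 59)² = 293² = 85849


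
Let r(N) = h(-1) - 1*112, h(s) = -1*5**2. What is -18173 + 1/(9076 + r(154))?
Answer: -162448446/8939 ≈ -18173.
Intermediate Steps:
h(s) = -25 (h(s) = -1*25 = -25)
r(N) = -137 (r(N) = -25 - 1*112 = -25 - 112 = -137)
-18173 + 1/(9076 + r(154)) = -18173 + 1/(9076 - 137) = -18173 + 1/8939 = -162448446/8939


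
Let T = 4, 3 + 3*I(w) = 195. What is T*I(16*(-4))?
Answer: 256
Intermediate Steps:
I(w) = 64 (I(w) = -1 + (⅓)*195 = -1 + 65 = 64)
T*I(16*(-4)) = 4*64 = 256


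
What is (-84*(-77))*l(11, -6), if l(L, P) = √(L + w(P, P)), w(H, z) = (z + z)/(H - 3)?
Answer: 2156*√111 ≈ 22715.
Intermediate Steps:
w(H, z) = 2*z/(-3 + H) (w(H, z) = (2*z)/(-3 + H) = 2*z/(-3 + H))
l(L, P) = √(L + 2*P/(-3 + P))
(-84*(-77))*l(11, -6) = (-84*(-77))*√((2*(-6) + 11*(-3 - 6))/(-3 - 6)) = 6468*√((-12 + 11*(-9))/(-9)) = 6468*√(-(-12 - 99)/9) = 6468*√(-⅑*(-111)) = 6468*√(37/3) = 6468*(√111/3) = 2156*√111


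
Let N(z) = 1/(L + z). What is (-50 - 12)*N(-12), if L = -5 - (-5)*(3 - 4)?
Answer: 31/11 ≈ 2.8182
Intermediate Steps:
L = -10 (L = -5 - (-5)*(-1) = -5 - 5*1 = -5 - 5 = -10)
N(z) = 1/(-10 + z)
(-50 - 12)*N(-12) = (-50 - 12)/(-10 - 12) = -62/(-22) = -62*(-1/22) = 31/11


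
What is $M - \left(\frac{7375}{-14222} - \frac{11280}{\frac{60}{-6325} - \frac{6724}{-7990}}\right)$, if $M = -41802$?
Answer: $- \frac{168913780135031}{5980336778} \approx -28245.0$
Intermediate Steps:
$M - \left(\frac{7375}{-14222} - \frac{11280}{\frac{60}{-6325} - \frac{6724}{-7990}}\right) = -41802 - \left(\frac{7375}{-14222} - \frac{11280}{\frac{60}{-6325} - \frac{6724}{-7990}}\right) = -41802 - \left(7375 \left(- \frac{1}{14222}\right) - \frac{11280}{60 \left(- \frac{1}{6325}\right) - - \frac{3362}{3995}}\right) = -41802 - \left(- \frac{7375}{14222} - \frac{11280}{- \frac{12}{1265} + \frac{3362}{3995}}\right) = -41802 - \left(- \frac{7375}{14222} - \frac{11280}{\frac{840998}{1010735}}\right) = -41802 - \left(- \frac{7375}{14222} - \frac{5700545400}{420499}\right) = -41802 - - \frac{81076257858925}{5980336778} = -41802 + \frac{81076257858925}{5980336778} = - \frac{168913780135031}{5980336778}$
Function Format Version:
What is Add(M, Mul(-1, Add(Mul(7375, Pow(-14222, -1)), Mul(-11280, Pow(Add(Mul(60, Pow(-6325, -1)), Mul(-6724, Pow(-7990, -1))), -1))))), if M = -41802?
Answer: Rational(-168913780135031, 5980336778) ≈ -28245.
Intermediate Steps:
Add(M, Mul(-1, Add(Mul(7375, Pow(-14222, -1)), Mul(-11280, Pow(Add(Mul(60, Pow(-6325, -1)), Mul(-6724, Pow(-7990, -1))), -1))))) = Add(-41802, Mul(-1, Add(Mul(7375, Pow(-14222, -1)), Mul(-11280, Pow(Add(Mul(60, Pow(-6325, -1)), Mul(-6724, Pow(-7990, -1))), -1))))) = Add(-41802, Mul(-1, Add(Mul(7375, Rational(-1, 14222)), Mul(-11280, Pow(Add(Mul(60, Rational(-1, 6325)), Mul(-6724, Rational(-1, 7990))), -1))))) = Add(-41802, Mul(-1, Add(Rational(-7375, 14222), Mul(-11280, Pow(Add(Rational(-12, 1265), Rational(3362, 3995)), -1))))) = Add(-41802, Mul(-1, Add(Rational(-7375, 14222), Mul(-11280, Pow(Rational(840998, 1010735), -1))))) = Add(-41802, Mul(-1, Add(Rational(-7375, 14222), Mul(-11280, Rational(1010735, 840998))))) = Add(-41802, Mul(-1, Add(Rational(-7375, 14222), Rational(-5700545400, 420499)))) = Add(-41802, Mul(-1, Rational(-81076257858925, 5980336778))) = Add(-41802, Rational(81076257858925, 5980336778)) = Rational(-168913780135031, 5980336778)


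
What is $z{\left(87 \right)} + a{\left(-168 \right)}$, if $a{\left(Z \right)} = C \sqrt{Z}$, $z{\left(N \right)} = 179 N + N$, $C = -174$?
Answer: $15660 - 348 i \sqrt{42} \approx 15660.0 - 2255.3 i$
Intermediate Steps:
$z{\left(N \right)} = 180 N$
$a{\left(Z \right)} = - 174 \sqrt{Z}$
$z{\left(87 \right)} + a{\left(-168 \right)} = 180 \cdot 87 - 174 \sqrt{-168} = 15660 - 174 \cdot 2 i \sqrt{42} = 15660 - 348 i \sqrt{42}$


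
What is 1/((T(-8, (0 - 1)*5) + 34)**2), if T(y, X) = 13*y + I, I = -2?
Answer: 1/5184 ≈ 0.00019290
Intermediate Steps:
T(y, X) = -2 + 13*y (T(y, X) = 13*y - 2 = -2 + 13*y)
1/((T(-8, (0 - 1)*5) + 34)**2) = 1/(((-2 + 13*(-8)) + 34)**2) = 1/(((-2 - 104) + 34)**2) = 1/((-106 + 34)**2) = 1/((-72)**2) = 1/5184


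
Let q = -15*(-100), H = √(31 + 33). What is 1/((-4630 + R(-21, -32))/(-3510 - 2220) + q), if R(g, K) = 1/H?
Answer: 45840/68797039 ≈ 0.00066631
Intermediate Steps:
H = 8 (H = √64 = 8)
R(g, K) = ⅛ (R(g, K) = 1/8 = ⅛)
q = 1500
1/((-4630 + R(-21, -32))/(-3510 - 2220) + q) = 1/((-4630 + ⅛)/(-3510 - 2220) + 1500) = 1/(-37039/8/(-5730) + 1500) = 1/(-37039/8*(-1/5730) + 1500) = 1/(37039/45840 + 1500) = 1/(68797039/45840) = 45840/68797039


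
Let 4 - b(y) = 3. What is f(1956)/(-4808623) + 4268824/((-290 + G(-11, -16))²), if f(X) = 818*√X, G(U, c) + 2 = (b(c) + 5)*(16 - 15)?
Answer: 1067206/20449 - 1636*√489/4808623 ≈ 52.181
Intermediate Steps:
b(y) = 1 (b(y) = 4 - 1*3 = 4 - 3 = 1)
G(U, c) = 4 (G(U, c) = -2 + (1 + 5)*(16 - 15) = -2 + 6*1 = -2 + 6 = 4)
f(1956)/(-4808623) + 4268824/((-290 + G(-11, -16))²) = (818*√1956)/(-4808623) + 4268824/((-290 + 4)²) = (818*(2*√489))*(-1/4808623) + 4268824/((-286)²) = (1636*√489)*(-1/4808623) + 4268824/81796 = -1636*√489/4808623 + 4268824*(1/81796) = -1636*√489/4808623 + 1067206/20449 = 1067206/20449 - 1636*√489/4808623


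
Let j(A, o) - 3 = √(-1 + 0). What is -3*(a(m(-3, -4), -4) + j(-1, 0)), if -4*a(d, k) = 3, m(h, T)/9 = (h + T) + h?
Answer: -27/4 - 3*I ≈ -6.75 - 3.0*I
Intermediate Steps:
m(h, T) = 9*T + 18*h (m(h, T) = 9*((h + T) + h) = 9*((T + h) + h) = 9*(T + 2*h) = 9*T + 18*h)
j(A, o) = 3 + I (j(A, o) = 3 + √(-1 + 0) = 3 + √(-1) = 3 + I)
a(d, k) = -¾ (a(d, k) = -¼*3 = -¾)
-3*(a(m(-3, -4), -4) + j(-1, 0)) = -3*(-¾ + (3 + I)) = -3*(9/4 + I) = -27/4 - 3*I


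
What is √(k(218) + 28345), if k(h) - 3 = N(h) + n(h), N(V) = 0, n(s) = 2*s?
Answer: 4*√1799 ≈ 169.66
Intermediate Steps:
k(h) = 3 + 2*h (k(h) = 3 + (0 + 2*h) = 3 + 2*h)
√(k(218) + 28345) = √((3 + 2*218) + 28345) = √((3 + 436) + 28345) = √(439 + 28345) = √28784 = 4*√1799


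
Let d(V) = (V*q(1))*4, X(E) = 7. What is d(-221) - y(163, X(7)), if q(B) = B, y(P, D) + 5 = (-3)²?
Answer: -888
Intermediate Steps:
y(P, D) = 4 (y(P, D) = -5 + (-3)² = -5 + 9 = 4)
d(V) = 4*V (d(V) = (V*1)*4 = V*4 = 4*V)
d(-221) - y(163, X(7)) = 4*(-221) - 1*4 = -884 - 4 = -888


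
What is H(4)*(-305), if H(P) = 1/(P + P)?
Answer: -305/8 ≈ -38.125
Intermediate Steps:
H(P) = 1/(2*P)
H(4)*(-305) = ((½)/4)*(-305) = ((½)*(¼))*(-305) = (⅛)*(-305) = -305/8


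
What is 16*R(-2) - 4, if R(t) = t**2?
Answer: 60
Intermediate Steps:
16*R(-2) - 4 = 16*(-2)**2 - 4 = 16*4 - 4 = 64 - 4 = 60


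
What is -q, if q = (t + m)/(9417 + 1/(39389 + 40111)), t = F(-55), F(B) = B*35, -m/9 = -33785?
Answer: -24020130000/748651501 ≈ -32.085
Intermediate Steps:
m = 304065 (m = -9*(-33785) = 304065)
F(B) = 35*B
t = -1925 (t = 35*(-55) = -1925)
q = 24020130000/748651501 (q = (-1925 + 304065)/(9417 + 1/(39389 + 40111)) = 302140/(9417 + 1/79500) = 302140/(748651501/79500) = 302140*(79500/748651501) = 24020130000/748651501 ≈ 32.085)
-q = -1*24020130000/748651501 = -24020130000/748651501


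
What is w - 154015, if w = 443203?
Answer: 289188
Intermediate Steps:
w - 154015 = 443203 - 154015 = 289188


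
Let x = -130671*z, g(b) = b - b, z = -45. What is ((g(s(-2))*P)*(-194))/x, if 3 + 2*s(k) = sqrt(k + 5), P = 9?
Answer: 0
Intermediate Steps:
s(k) = -3/2 + sqrt(5 + k)/2 (s(k) = -3/2 + sqrt(k + 5)/2 = -3/2 + sqrt(5 + k)/2)
g(b) = 0
x = 5880195 (x = -130671*(-45) = 5880195)
((g(s(-2))*P)*(-194))/x = ((0*9)*(-194))/5880195 = (0*(-194))*(1/5880195) = 0*(1/5880195) = 0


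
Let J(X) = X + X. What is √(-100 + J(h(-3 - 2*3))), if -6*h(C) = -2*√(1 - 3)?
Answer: √(-900 + 6*I*√2)/3 ≈ 0.04714 + 10.0*I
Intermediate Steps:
h(C) = I*√2/3 (h(C) = -(-1)*√(1 - 3)/3 = -(-1)*√(-2)/3 = -(-1)*I*√2/3 = I*√2/3)
J(X) = 2*X
√(-100 + J(h(-3 - 2*3))) = √(-100 + 2*(I*√2/3)) = √(-100 + 2*I*√2/3)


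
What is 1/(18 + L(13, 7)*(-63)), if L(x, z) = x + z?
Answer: -1/1242 ≈ -0.00080515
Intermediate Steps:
1/(18 + L(13, 7)*(-63)) = 1/(18 + (13 + 7)*(-63)) = 1/(18 + 20*(-63)) = 1/(18 - 1260) = 1/(-1242) = -1/1242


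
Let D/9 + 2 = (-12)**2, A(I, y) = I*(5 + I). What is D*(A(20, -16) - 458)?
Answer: 53676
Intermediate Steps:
D = 1278 (D = -18 + 9*(-12)**2 = -18 + 9*144 = -18 + 1296 = 1278)
D*(A(20, -16) - 458) = 1278*(20*(5 + 20) - 458) = 1278*(20*25 - 458) = 1278*(500 - 458) = 1278*42 = 53676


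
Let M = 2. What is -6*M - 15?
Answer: -27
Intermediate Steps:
-6*M - 15 = -6*2 - 15 = -12 - 15 = -27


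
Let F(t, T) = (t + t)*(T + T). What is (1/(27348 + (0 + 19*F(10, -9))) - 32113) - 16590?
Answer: -998801123/20508 ≈ -48703.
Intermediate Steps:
F(t, T) = 4*T*t (F(t, T) = (2*t)*(2*T) = 4*T*t)
(1/(27348 + (0 + 19*F(10, -9))) - 32113) - 16590 = (1/(27348 + (0 + 19*(4*(-9)*10))) - 32113) - 16590 = (1/(27348 + (0 + 19*(-360))) - 32113) - 16590 = (1/(27348 + (0 - 6840)) - 32113) - 16590 = (1/(27348 - 6840) - 32113) - 16590 = (1/20508 - 32113) - 16590 = -658573403/20508 - 16590 = -998801123/20508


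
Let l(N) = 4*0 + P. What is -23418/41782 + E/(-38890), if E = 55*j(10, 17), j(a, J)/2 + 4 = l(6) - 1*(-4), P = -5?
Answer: -44387296/81245099 ≈ -0.54634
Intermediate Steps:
l(N) = -5 (l(N) = 4*0 - 5 = 0 - 5 = -5)
j(a, J) = -10 (j(a, J) = -8 + 2*(-5 - 1*(-4)) = -8 + 2*(-5 + 4) = -8 + 2*(-1) = -8 - 2 = -10)
E = -550 (E = 55*(-10) = -550)
-23418/41782 + E/(-38890) = -23418/41782 - 550/(-38890) = -23418*1/41782 - 550*(-1/38890) = -11709/20891 + 55/3889 = -44387296/81245099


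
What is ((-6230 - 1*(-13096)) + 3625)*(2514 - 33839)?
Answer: -328630575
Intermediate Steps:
((-6230 - 1*(-13096)) + 3625)*(2514 - 33839) = ((-6230 + 13096) + 3625)*(-31325) = (6866 + 3625)*(-31325) = 10491*(-31325) = -328630575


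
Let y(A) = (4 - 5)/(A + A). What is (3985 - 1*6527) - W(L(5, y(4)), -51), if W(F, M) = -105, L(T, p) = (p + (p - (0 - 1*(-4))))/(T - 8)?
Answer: -2437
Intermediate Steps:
y(A) = -1/(2*A)
L(T, p) = (-4 + 2*p)/(-8 + T) (L(T, p) = (p + (p - (0 + 4)))/(-8 + T) = (p + (p - 1*4))/(-8 + T) = (p + (p - 4))/(-8 + T) = (p + (-4 + p))/(-8 + T) = (-4 + 2*p)/(-8 + T))
(3985 - 1*6527) - W(L(5, y(4)), -51) = (3985 - 1*6527) - 1*(-105) = (3985 - 6527) + 105 = -2542 + 105 = -2437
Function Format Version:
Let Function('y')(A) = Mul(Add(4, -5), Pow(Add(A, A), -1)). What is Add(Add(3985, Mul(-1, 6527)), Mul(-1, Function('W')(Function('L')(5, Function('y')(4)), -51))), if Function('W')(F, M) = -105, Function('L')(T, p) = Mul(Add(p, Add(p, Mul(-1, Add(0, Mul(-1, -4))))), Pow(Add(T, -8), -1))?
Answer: -2437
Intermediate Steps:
Function('y')(A) = Mul(Rational(-1, 2), Pow(A, -1)) (Function('y')(A) = Mul(-1, Pow(Mul(2, A), -1)) = Mul(-1, Mul(Rational(1, 2), Pow(A, -1))) = Mul(Rational(-1, 2), Pow(A, -1)))
Function('L')(T, p) = Mul(Pow(Add(-8, T), -1), Add(-4, Mul(2, p))) (Function('L')(T, p) = Mul(Add(p, Add(p, Mul(-1, Add(0, 4)))), Pow(Add(-8, T), -1)) = Mul(Add(p, Add(p, Mul(-1, 4))), Pow(Add(-8, T), -1)) = Mul(Add(p, Add(p, -4)), Pow(Add(-8, T), -1)) = Mul(Add(p, Add(-4, p)), Pow(Add(-8, T), -1)) = Mul(Add(-4, Mul(2, p)), Pow(Add(-8, T), -1)) = Mul(Pow(Add(-8, T), -1), Add(-4, Mul(2, p))))
Add(Add(3985, Mul(-1, 6527)), Mul(-1, Function('W')(Function('L')(5, Function('y')(4)), -51))) = Add(Add(3985, Mul(-1, 6527)), Mul(-1, -105)) = Add(Add(3985, -6527), 105) = Add(-2542, 105) = -2437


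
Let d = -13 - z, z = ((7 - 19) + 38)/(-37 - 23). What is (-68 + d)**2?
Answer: 5841889/900 ≈ 6491.0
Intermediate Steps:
z = -13/30 (z = (-12 + 38)/(-60) = 26*(-1/60) = -13/30 ≈ -0.43333)
d = -377/30 (d = -13 - 1*(-13/30) = -13 + 13/30 = -377/30 ≈ -12.567)
(-68 + d)**2 = (-68 - 377/30)**2 = (-2417/30)**2 = 5841889/900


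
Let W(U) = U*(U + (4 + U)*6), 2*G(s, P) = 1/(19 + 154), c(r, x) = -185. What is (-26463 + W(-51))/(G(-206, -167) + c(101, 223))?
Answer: 3280080/64009 ≈ 51.244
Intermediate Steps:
G(s, P) = 1/346 (G(s, P) = 1/(2*(19 + 154)) = (½)/173 = (½)*(1/173) = 1/346)
W(U) = U*(24 + 7*U) (W(U) = U*(U + (24 + 6*U)) = U*(24 + 7*U))
(-26463 + W(-51))/(G(-206, -167) + c(101, 223)) = (-26463 - 51*(24 + 7*(-51)))/(1/346 - 185) = (-26463 - 51*(24 - 357))/(-64009/346) = (-26463 - 51*(-333))*(-346/64009) = (-26463 + 16983)*(-346/64009) = -9480*(-346/64009) = 3280080/64009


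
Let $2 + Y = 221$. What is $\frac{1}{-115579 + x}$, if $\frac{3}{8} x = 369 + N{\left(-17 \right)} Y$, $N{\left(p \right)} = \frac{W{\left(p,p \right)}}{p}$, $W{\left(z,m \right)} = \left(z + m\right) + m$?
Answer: $- \frac{1}{112843} \approx -8.8619 \cdot 10^{-6}$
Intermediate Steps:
$Y = 219$ ($Y = -2 + 221 = 219$)
$W{\left(z,m \right)} = z + 2 m$ ($W{\left(z,m \right)} = \left(m + z\right) + m = z + 2 m$)
$N{\left(p \right)} = 3$ ($N{\left(p \right)} = \frac{p + 2 p}{p} = \frac{3 p}{p} = 3$)
$x = 2736$ ($x = \frac{8 \left(369 + 3 \cdot 219\right)}{3} = \frac{8 \left(369 + 657\right)}{3} = \frac{8}{3} \cdot 1026 = 2736$)
$\frac{1}{-115579 + x} = \frac{1}{-115579 + 2736} = \frac{1}{-112843} = - \frac{1}{112843}$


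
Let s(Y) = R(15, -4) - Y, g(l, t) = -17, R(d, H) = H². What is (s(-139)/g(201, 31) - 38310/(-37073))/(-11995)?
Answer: 1019009/1511948159 ≈ 0.00067397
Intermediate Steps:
s(Y) = 16 - Y (s(Y) = (-4)² - Y = 16 - Y)
(s(-139)/g(201, 31) - 38310/(-37073))/(-11995) = ((16 - 1*(-139))/(-17) - 38310/(-37073))/(-11995) = ((16 + 139)*(-1/17) - 38310*(-1/37073))*(-1/11995) = (155*(-1/17) + 38310/37073)*(-1/11995) = (-155/17 + 38310/37073)*(-1/11995) = -5095045/630241*(-1/11995) = 1019009/1511948159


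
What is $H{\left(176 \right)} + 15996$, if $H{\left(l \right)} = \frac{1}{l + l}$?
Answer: $\frac{5630593}{352} \approx 15996.0$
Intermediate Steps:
$H{\left(l \right)} = \frac{1}{2 l}$
$H{\left(176 \right)} + 15996 = \frac{1}{2 \cdot 176} + 15996 = \frac{1}{2} \cdot \frac{1}{176} + 15996 = \frac{1}{352} + 15996 = \frac{5630593}{352}$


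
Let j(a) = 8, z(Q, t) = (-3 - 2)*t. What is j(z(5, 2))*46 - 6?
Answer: 362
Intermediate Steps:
z(Q, t) = -5*t
j(z(5, 2))*46 - 6 = 8*46 - 6 = 368 - 6 = 362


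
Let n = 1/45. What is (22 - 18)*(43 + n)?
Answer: 7744/45 ≈ 172.09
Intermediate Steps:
n = 1/45 ≈ 0.022222
(22 - 18)*(43 + n) = (22 - 18)*(43 + 1/45) = 4*(1936/45) = 7744/45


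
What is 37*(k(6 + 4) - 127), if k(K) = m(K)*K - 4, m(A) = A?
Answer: -1147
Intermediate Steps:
k(K) = -4 + K**2 (k(K) = K*K - 4 = K**2 - 4 = -4 + K**2)
37*(k(6 + 4) - 127) = 37*((-4 + (6 + 4)**2) - 127) = 37*((-4 + 10**2) - 127) = 37*((-4 + 100) - 127) = 37*(96 - 127) = 37*(-31) = -1147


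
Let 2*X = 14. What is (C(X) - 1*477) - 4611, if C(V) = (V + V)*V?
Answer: -4990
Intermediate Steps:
X = 7 (X = (½)*14 = 7)
C(V) = 2*V² (C(V) = (2*V)*V = 2*V²)
(C(X) - 1*477) - 4611 = (2*7² - 1*477) - 4611 = (2*49 - 477) - 4611 = (98 - 477) - 4611 = -379 - 4611 = -4990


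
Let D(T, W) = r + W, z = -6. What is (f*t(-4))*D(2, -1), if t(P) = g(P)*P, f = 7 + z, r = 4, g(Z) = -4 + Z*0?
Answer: 48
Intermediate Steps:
g(Z) = -4 (g(Z) = -4 + 0 = -4)
D(T, W) = 4 + W
f = 1 (f = 7 - 6 = 1)
t(P) = -4*P
(f*t(-4))*D(2, -1) = (1*(-4*(-4)))*(4 - 1) = (1*16)*3 = 16*3 = 48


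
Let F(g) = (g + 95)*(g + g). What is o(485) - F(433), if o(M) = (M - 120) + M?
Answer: -456398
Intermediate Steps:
o(M) = -120 + 2*M (o(M) = (-120 + M) + M = -120 + 2*M)
F(g) = 2*g*(95 + g) (F(g) = (95 + g)*(2*g) = 2*g*(95 + g))
o(485) - F(433) = (-120 + 2*485) - 2*433*(95 + 433) = (-120 + 970) - 2*433*528 = 850 - 1*457248 = 850 - 457248 = -456398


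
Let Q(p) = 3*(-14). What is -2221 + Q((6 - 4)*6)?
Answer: -2263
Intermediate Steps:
Q(p) = -42
-2221 + Q((6 - 4)*6) = -2221 - 42 = -2263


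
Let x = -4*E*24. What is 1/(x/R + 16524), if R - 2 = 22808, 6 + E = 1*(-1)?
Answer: 11405/188456556 ≈ 6.0518e-5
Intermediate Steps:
E = -7 (E = -6 + 1*(-1) = -6 - 1 = -7)
x = 672 (x = -4*(-7)*24 = 28*24 = 672)
R = 22810 (R = 2 + 22808 = 22810)
1/(x/R + 16524) = 1/(672/22810 + 16524) = 1/(672*(1/22810) + 16524) = 1/(336/11405 + 16524) = 1/(188456556/11405) = 11405/188456556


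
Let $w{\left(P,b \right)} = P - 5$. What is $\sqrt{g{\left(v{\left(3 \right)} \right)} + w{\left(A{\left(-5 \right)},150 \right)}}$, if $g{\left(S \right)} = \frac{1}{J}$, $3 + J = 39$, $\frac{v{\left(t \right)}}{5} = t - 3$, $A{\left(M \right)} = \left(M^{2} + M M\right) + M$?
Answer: $\frac{\sqrt{1441}}{6} \approx 6.3268$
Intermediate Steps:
$A{\left(M \right)} = M + 2 M^{2}$ ($A{\left(M \right)} = \left(M^{2} + M^{2}\right) + M = 2 M^{2} + M = M + 2 M^{2}$)
$v{\left(t \right)} = -15 + 5 t$ ($v{\left(t \right)} = 5 \left(t - 3\right) = 5 \left(-3 + t\right) = -15 + 5 t$)
$J = 36$ ($J = -3 + 39 = 36$)
$w{\left(P,b \right)} = -5 + P$ ($w{\left(P,b \right)} = P - 5 = -5 + P$)
$g{\left(S \right)} = \frac{1}{36}$
$\sqrt{g{\left(v{\left(3 \right)} \right)} + w{\left(A{\left(-5 \right)},150 \right)}} = \sqrt{\frac{1}{36} - \left(5 + 5 \left(1 + 2 \left(-5\right)\right)\right)} = \sqrt{\frac{1}{36} - \left(5 + 5 \left(1 - 10\right)\right)} = \sqrt{\frac{1}{36} - -40} = \sqrt{\frac{1}{36} + \left(-5 + 45\right)} = \sqrt{\frac{1}{36} + 40} = \sqrt{\frac{1441}{36}} = \frac{\sqrt{1441}}{6}$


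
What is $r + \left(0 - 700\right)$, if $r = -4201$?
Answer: $-4901$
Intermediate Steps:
$r + \left(0 - 700\right) = -4201 + \left(0 - 700\right) = -4201 - 700 = -4901$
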